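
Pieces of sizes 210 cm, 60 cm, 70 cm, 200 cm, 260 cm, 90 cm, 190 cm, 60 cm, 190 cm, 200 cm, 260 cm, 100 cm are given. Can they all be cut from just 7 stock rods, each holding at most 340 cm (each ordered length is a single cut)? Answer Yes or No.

A valid assignment using 7 stock rods:
  stock rod 1: 260 + 70 = 330
  stock rod 2: 260 + 60 = 320
  stock rod 3: 210 + 100 = 310
  stock rod 4: 200 + 90 = 290
  stock rod 5: 200 + 60 = 260
  stock rod 6: 190 = 190
  stock rod 7: 190 = 190
Every load is within 340 cm, so 7 stock rods suffice.

Yes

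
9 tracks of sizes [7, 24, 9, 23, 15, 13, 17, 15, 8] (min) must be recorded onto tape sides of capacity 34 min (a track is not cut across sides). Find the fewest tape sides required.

Total = 24 + 23 + 17 + 15 + 15 + 13 + 9 + 8 + 7 = 131 min.
Lower bound: ⌈131/34⌉ = 4 tape sides.
A packing using 5 tape sides:
  side 1: 24 + 9 = 33
  side 2: 23 + 8 = 31
  side 3: 17 + 15 = 32
  side 4: 15 + 13 = 28
  side 5: 7 = 7
No arrangement into 4 tape sides stays within capacity, so 5 is optimal.

5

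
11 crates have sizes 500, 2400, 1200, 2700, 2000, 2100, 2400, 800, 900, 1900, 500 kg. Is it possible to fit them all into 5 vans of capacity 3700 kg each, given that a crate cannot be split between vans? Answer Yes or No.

No

Total = 17400 kg; ⌈17400/3700⌉ = 5.
6 crates each exceed half the capacity and cannot share a van, forcing at least 6 vans.
At least 6 vans are required, but only 5 are allowed.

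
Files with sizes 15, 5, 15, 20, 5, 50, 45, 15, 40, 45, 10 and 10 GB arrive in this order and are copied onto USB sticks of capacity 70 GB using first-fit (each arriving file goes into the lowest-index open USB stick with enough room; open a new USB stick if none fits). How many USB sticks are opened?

  15 → USB stick 1 (new)  [load 15/70]
  5 → USB stick 1  [load 20/70]
  15 → USB stick 1  [load 35/70]
  20 → USB stick 1  [load 55/70]
  5 → USB stick 1  [load 60/70]
  50 → USB stick 2 (new)  [load 50/70]
  45 → USB stick 3 (new)  [load 45/70]
  15 → USB stick 2  [load 65/70]
  40 → USB stick 4 (new)  [load 40/70]
  45 → USB stick 5 (new)  [load 45/70]
  10 → USB stick 1  [load 70/70]
  10 → USB stick 3  [load 55/70]
5 USB sticks opened.

5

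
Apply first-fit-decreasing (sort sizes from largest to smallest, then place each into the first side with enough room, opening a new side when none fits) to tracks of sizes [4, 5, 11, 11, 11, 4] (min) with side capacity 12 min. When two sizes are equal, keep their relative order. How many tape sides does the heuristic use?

5

Sorted descending: 11, 11, 11, 5, 4, 4.
  11 → side 1 (new)  [load 11/12]
  11 → side 2 (new)  [load 11/12]
  11 → side 3 (new)  [load 11/12]
  5 → side 4 (new)  [load 5/12]
  4 → side 4  [load 9/12]
  4 → side 5 (new)  [load 4/12]
5 tape sides opened.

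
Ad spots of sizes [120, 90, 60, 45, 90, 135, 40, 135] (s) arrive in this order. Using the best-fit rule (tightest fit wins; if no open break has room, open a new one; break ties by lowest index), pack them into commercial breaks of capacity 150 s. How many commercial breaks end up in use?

  120 → break 1 (new)  [load 120/150]
  90 → break 2 (new)  [load 90/150]
  60 → break 2  [load 150/150]
  45 → break 3 (new)  [load 45/150]
  90 → break 3  [load 135/150]
  135 → break 4 (new)  [load 135/150]
  40 → break 5 (new)  [load 40/150]
  135 → break 6 (new)  [load 135/150]
6 commercial breaks opened.

6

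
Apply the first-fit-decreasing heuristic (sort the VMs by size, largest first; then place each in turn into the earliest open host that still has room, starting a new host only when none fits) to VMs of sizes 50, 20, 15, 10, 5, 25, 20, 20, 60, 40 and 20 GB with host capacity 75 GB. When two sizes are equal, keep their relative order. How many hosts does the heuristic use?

4

Sorted descending: 60, 50, 40, 25, 20, 20, 20, 20, 15, 10, 5.
  60 → host 1 (new)  [load 60/75]
  50 → host 2 (new)  [load 50/75]
  40 → host 3 (new)  [load 40/75]
  25 → host 2  [load 75/75]
  20 → host 3  [load 60/75]
  20 → host 4 (new)  [load 20/75]
  20 → host 4  [load 40/75]
  20 → host 4  [load 60/75]
  15 → host 1  [load 75/75]
  10 → host 3  [load 70/75]
  5 → host 3  [load 75/75]
4 hosts opened.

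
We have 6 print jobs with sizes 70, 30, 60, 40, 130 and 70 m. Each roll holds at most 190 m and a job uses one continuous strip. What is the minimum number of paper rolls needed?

Total = 130 + 70 + 70 + 60 + 40 + 30 = 400 m.
Lower bound: ⌈400/190⌉ = 3 paper rolls.
A packing using 3 paper rolls:
  roll 1: 130 + 60 = 190
  roll 2: 70 + 70 + 40 = 180
  roll 3: 30 = 30
This matches the lower bound, so 3 is optimal.

3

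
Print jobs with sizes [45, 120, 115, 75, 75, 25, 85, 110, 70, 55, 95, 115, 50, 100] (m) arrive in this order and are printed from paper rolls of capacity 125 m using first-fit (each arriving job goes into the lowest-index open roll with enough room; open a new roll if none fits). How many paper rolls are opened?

  45 → roll 1 (new)  [load 45/125]
  120 → roll 2 (new)  [load 120/125]
  115 → roll 3 (new)  [load 115/125]
  75 → roll 1  [load 120/125]
  75 → roll 4 (new)  [load 75/125]
  25 → roll 4  [load 100/125]
  85 → roll 5 (new)  [load 85/125]
  110 → roll 6 (new)  [load 110/125]
  70 → roll 7 (new)  [load 70/125]
  55 → roll 7  [load 125/125]
  95 → roll 8 (new)  [load 95/125]
  115 → roll 9 (new)  [load 115/125]
  50 → roll 10 (new)  [load 50/125]
  100 → roll 11 (new)  [load 100/125]
11 paper rolls opened.

11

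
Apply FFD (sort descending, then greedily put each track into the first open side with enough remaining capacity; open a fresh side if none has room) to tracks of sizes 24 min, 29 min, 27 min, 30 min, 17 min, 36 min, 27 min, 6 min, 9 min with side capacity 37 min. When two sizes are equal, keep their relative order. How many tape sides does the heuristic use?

Sorted descending: 36, 30, 29, 27, 27, 24, 17, 9, 6.
  36 → side 1 (new)  [load 36/37]
  30 → side 2 (new)  [load 30/37]
  29 → side 3 (new)  [load 29/37]
  27 → side 4 (new)  [load 27/37]
  27 → side 5 (new)  [load 27/37]
  24 → side 6 (new)  [load 24/37]
  17 → side 7 (new)  [load 17/37]
  9 → side 4  [load 36/37]
  6 → side 2  [load 36/37]
7 tape sides opened.

7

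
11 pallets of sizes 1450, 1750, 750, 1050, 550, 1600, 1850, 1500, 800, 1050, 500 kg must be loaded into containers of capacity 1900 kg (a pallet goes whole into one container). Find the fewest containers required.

8

Total = 1850 + 1750 + 1600 + 1500 + 1450 + 1050 + 1050 + 800 + 750 + 550 + 500 = 12850 kg.
Lower bound: ⌈12850/1900⌉ = 7 containers.
A packing using 8 containers:
  container 1: 1850 = 1850
  container 2: 1750 = 1750
  container 3: 1600 = 1600
  container 4: 1500 = 1500
  container 5: 1450 = 1450
  container 6: 1050 + 800 = 1850
  container 7: 1050 + 750 = 1800
  container 8: 550 + 500 = 1050
No arrangement into 7 containers stays within capacity, so 8 is optimal.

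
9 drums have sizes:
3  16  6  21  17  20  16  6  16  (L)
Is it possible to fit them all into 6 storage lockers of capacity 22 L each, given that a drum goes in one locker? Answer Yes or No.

A valid assignment using 6 storage lockers:
  locker 1: 21 = 21
  locker 2: 20 = 20
  locker 3: 17 + 3 = 20
  locker 4: 16 + 6 = 22
  locker 5: 16 + 6 = 22
  locker 6: 16 = 16
Every load is within 22 L, so 6 storage lockers suffice.

Yes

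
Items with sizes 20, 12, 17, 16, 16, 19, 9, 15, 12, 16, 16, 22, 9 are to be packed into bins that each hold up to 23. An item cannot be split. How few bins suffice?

11

Total = 22 + 20 + 19 + 17 + 16 + 16 + 16 + 16 + 15 + 12 + 12 + 9 + 9 = 199.
Lower bound: ⌈199/23⌉ = 9 bins.
Also, 11 items each exceed 23/2, and no two of those can share a bin, so at least 11 bins are needed.
A packing using 11 bins:
  bin 1: 22 = 22
  bin 2: 20 = 20
  bin 3: 19 = 19
  bin 4: 17 = 17
  bin 5: 16 = 16
  bin 6: 16 = 16
  bin 7: 16 = 16
  bin 8: 16 = 16
  bin 9: 15 = 15
  bin 10: 12 + 9 = 21
  bin 11: 12 + 9 = 21
This matches the lower bound, so 11 is optimal.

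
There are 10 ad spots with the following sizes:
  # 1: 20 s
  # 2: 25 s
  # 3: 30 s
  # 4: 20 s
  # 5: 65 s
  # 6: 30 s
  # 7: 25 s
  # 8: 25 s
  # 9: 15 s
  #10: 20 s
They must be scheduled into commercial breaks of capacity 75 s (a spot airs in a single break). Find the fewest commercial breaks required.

4

Total = 65 + 30 + 30 + 25 + 25 + 25 + 20 + 20 + 20 + 15 = 275 s.
Lower bound: ⌈275/75⌉ = 4 commercial breaks.
A packing using 4 commercial breaks:
  break 1: 65 = 65
  break 2: 30 + 30 + 15 = 75
  break 3: 25 + 25 + 25 = 75
  break 4: 20 + 20 + 20 = 60
This matches the lower bound, so 4 is optimal.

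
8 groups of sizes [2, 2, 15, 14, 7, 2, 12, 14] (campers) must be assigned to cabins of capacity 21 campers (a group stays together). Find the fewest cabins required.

4

Total = 15 + 14 + 14 + 12 + 7 + 2 + 2 + 2 = 68 campers.
Lower bound: ⌈68/21⌉ = 4 cabins.
A packing using 4 cabins:
  cabin 1: 15 + 2 + 2 + 2 = 21
  cabin 2: 14 + 7 = 21
  cabin 3: 14 = 14
  cabin 4: 12 = 12
This matches the lower bound, so 4 is optimal.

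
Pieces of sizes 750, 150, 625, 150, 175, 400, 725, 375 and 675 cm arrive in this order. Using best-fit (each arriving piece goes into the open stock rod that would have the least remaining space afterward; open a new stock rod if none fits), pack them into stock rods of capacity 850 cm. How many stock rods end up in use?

6

  750 → stock rod 1 (new)  [load 750/850]
  150 → stock rod 2 (new)  [load 150/850]
  625 → stock rod 2  [load 775/850]
  150 → stock rod 3 (new)  [load 150/850]
  175 → stock rod 3  [load 325/850]
  400 → stock rod 3  [load 725/850]
  725 → stock rod 4 (new)  [load 725/850]
  375 → stock rod 5 (new)  [load 375/850]
  675 → stock rod 6 (new)  [load 675/850]
6 stock rods opened.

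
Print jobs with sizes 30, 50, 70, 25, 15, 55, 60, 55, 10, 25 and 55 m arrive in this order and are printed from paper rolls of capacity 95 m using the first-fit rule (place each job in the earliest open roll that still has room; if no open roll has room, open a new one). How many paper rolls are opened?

  30 → roll 1 (new)  [load 30/95]
  50 → roll 1  [load 80/95]
  70 → roll 2 (new)  [load 70/95]
  25 → roll 2  [load 95/95]
  15 → roll 1  [load 95/95]
  55 → roll 3 (new)  [load 55/95]
  60 → roll 4 (new)  [load 60/95]
  55 → roll 5 (new)  [load 55/95]
  10 → roll 3  [load 65/95]
  25 → roll 3  [load 90/95]
  55 → roll 6 (new)  [load 55/95]
6 paper rolls opened.

6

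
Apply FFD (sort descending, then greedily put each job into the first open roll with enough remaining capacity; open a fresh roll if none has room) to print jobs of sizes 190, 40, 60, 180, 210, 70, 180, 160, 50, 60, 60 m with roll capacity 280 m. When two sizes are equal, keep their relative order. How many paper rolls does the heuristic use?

5

Sorted descending: 210, 190, 180, 180, 160, 70, 60, 60, 60, 50, 40.
  210 → roll 1 (new)  [load 210/280]
  190 → roll 2 (new)  [load 190/280]
  180 → roll 3 (new)  [load 180/280]
  180 → roll 4 (new)  [load 180/280]
  160 → roll 5 (new)  [load 160/280]
  70 → roll 1  [load 280/280]
  60 → roll 2  [load 250/280]
  60 → roll 3  [load 240/280]
  60 → roll 4  [load 240/280]
  50 → roll 5  [load 210/280]
  40 → roll 3  [load 280/280]
5 paper rolls opened.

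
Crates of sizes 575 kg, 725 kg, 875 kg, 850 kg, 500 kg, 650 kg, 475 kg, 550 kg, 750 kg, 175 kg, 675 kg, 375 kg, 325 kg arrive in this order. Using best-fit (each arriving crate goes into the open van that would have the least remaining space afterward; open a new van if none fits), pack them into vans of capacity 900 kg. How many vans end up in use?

10

  575 → van 1 (new)  [load 575/900]
  725 → van 2 (new)  [load 725/900]
  875 → van 3 (new)  [load 875/900]
  850 → van 4 (new)  [load 850/900]
  500 → van 5 (new)  [load 500/900]
  650 → van 6 (new)  [load 650/900]
  475 → van 7 (new)  [load 475/900]
  550 → van 8 (new)  [load 550/900]
  750 → van 9 (new)  [load 750/900]
  175 → van 2  [load 900/900]
  675 → van 10 (new)  [load 675/900]
  375 → van 5  [load 875/900]
  325 → van 1  [load 900/900]
10 vans opened.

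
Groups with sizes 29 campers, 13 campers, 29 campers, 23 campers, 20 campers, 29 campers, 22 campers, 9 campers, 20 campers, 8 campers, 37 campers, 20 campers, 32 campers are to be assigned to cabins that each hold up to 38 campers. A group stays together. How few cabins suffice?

Total = 37 + 32 + 29 + 29 + 29 + 23 + 22 + 20 + 20 + 20 + 13 + 9 + 8 = 291 campers.
Lower bound: ⌈291/38⌉ = 8 cabins.
Also, 10 groups each exceed 19 campers, and no two of those can share a cabin, so at least 10 cabins are needed.
A packing using 10 cabins:
  cabin 1: 37 = 37
  cabin 2: 32 = 32
  cabin 3: 29 + 9 = 38
  cabin 4: 29 + 8 = 37
  cabin 5: 29 = 29
  cabin 6: 23 + 13 = 36
  cabin 7: 22 = 22
  cabin 8: 20 = 20
  cabin 9: 20 = 20
  cabin 10: 20 = 20
This matches the lower bound, so 10 is optimal.

10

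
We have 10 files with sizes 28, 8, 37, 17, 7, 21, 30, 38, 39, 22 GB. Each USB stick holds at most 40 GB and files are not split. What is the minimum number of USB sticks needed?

7

Total = 39 + 38 + 37 + 30 + 28 + 22 + 21 + 17 + 8 + 7 = 247 GB.
Lower bound: ⌈247/40⌉ = 7 USB sticks.
A packing using 7 USB sticks:
  USB stick 1: 39 = 39
  USB stick 2: 38 = 38
  USB stick 3: 37 = 37
  USB stick 4: 30 + 8 = 38
  USB stick 5: 28 + 7 = 35
  USB stick 6: 22 + 17 = 39
  USB stick 7: 21 = 21
This matches the lower bound, so 7 is optimal.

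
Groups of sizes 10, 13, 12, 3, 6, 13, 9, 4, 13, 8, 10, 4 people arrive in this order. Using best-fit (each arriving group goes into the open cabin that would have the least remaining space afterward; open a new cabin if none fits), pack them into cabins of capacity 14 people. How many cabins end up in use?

8

  10 → cabin 1 (new)  [load 10/14]
  13 → cabin 2 (new)  [load 13/14]
  12 → cabin 3 (new)  [load 12/14]
  3 → cabin 1  [load 13/14]
  6 → cabin 4 (new)  [load 6/14]
  13 → cabin 5 (new)  [load 13/14]
  9 → cabin 6 (new)  [load 9/14]
  4 → cabin 6  [load 13/14]
  13 → cabin 7 (new)  [load 13/14]
  8 → cabin 4  [load 14/14]
  10 → cabin 8 (new)  [load 10/14]
  4 → cabin 8  [load 14/14]
8 cabins opened.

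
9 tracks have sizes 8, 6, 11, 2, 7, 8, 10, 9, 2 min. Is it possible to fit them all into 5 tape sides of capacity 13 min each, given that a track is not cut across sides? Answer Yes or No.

Total = 63 min; ⌈63/13⌉ = 5.
6 tracks each exceed half the capacity and cannot share a side, forcing at least 6 tape sides.
At least 6 tape sides are required, but only 5 are allowed.

No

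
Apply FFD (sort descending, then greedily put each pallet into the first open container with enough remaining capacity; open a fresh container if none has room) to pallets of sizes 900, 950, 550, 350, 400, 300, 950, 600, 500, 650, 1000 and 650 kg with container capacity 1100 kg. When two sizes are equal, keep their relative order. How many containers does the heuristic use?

8

Sorted descending: 1000, 950, 950, 900, 650, 650, 600, 550, 500, 400, 350, 300.
  1000 → container 1 (new)  [load 1000/1100]
  950 → container 2 (new)  [load 950/1100]
  950 → container 3 (new)  [load 950/1100]
  900 → container 4 (new)  [load 900/1100]
  650 → container 5 (new)  [load 650/1100]
  650 → container 6 (new)  [load 650/1100]
  600 → container 7 (new)  [load 600/1100]
  550 → container 8 (new)  [load 550/1100]
  500 → container 7  [load 1100/1100]
  400 → container 5  [load 1050/1100]
  350 → container 6  [load 1000/1100]
  300 → container 8  [load 850/1100]
8 containers opened.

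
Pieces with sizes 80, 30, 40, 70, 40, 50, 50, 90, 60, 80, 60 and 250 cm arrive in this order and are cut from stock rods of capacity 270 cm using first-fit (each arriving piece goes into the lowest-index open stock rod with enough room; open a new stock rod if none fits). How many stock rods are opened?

4

  80 → stock rod 1 (new)  [load 80/270]
  30 → stock rod 1  [load 110/270]
  40 → stock rod 1  [load 150/270]
  70 → stock rod 1  [load 220/270]
  40 → stock rod 1  [load 260/270]
  50 → stock rod 2 (new)  [load 50/270]
  50 → stock rod 2  [load 100/270]
  90 → stock rod 2  [load 190/270]
  60 → stock rod 2  [load 250/270]
  80 → stock rod 3 (new)  [load 80/270]
  60 → stock rod 3  [load 140/270]
  250 → stock rod 4 (new)  [load 250/270]
4 stock rods opened.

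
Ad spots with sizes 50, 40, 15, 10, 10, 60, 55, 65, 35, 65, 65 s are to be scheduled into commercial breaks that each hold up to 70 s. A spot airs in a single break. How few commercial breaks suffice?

8

Total = 65 + 65 + 65 + 60 + 55 + 50 + 40 + 35 + 15 + 10 + 10 = 470 s.
Lower bound: ⌈470/70⌉ = 7 commercial breaks.
A packing using 8 commercial breaks:
  break 1: 65 = 65
  break 2: 65 = 65
  break 3: 65 = 65
  break 4: 60 + 10 = 70
  break 5: 55 + 15 = 70
  break 6: 50 + 10 = 60
  break 7: 40 = 40
  break 8: 35 = 35
No arrangement into 7 commercial breaks stays within capacity, so 8 is optimal.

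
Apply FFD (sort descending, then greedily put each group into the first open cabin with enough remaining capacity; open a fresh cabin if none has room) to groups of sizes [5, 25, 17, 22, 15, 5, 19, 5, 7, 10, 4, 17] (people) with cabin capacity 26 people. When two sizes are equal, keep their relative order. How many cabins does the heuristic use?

Sorted descending: 25, 22, 19, 17, 17, 15, 10, 7, 5, 5, 5, 4.
  25 → cabin 1 (new)  [load 25/26]
  22 → cabin 2 (new)  [load 22/26]
  19 → cabin 3 (new)  [load 19/26]
  17 → cabin 4 (new)  [load 17/26]
  17 → cabin 5 (new)  [load 17/26]
  15 → cabin 6 (new)  [load 15/26]
  10 → cabin 6  [load 25/26]
  7 → cabin 3  [load 26/26]
  5 → cabin 4  [load 22/26]
  5 → cabin 5  [load 22/26]
  5 → cabin 7 (new)  [load 5/26]
  4 → cabin 2  [load 26/26]
7 cabins opened.

7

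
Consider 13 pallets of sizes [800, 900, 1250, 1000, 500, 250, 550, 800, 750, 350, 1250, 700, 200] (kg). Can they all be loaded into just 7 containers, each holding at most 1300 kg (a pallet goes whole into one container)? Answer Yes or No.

No

Total = 9300 kg; ⌈9300/1300⌉ = 8.
At least 8 containers are required, but only 7 are allowed.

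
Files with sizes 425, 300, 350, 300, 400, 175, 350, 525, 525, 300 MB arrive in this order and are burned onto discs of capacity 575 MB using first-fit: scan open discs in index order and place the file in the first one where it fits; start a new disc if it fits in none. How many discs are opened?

9

  425 → disc 1 (new)  [load 425/575]
  300 → disc 2 (new)  [load 300/575]
  350 → disc 3 (new)  [load 350/575]
  300 → disc 4 (new)  [load 300/575]
  400 → disc 5 (new)  [load 400/575]
  175 → disc 2  [load 475/575]
  350 → disc 6 (new)  [load 350/575]
  525 → disc 7 (new)  [load 525/575]
  525 → disc 8 (new)  [load 525/575]
  300 → disc 9 (new)  [load 300/575]
9 discs opened.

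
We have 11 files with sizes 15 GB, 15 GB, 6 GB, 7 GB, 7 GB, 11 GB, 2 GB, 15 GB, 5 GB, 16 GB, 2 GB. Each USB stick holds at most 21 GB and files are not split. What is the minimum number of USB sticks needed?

Total = 16 + 15 + 15 + 15 + 11 + 7 + 7 + 6 + 5 + 2 + 2 = 101 GB.
Lower bound: ⌈101/21⌉ = 5 USB sticks.
A packing using 6 USB sticks:
  USB stick 1: 16 + 5 = 21
  USB stick 2: 15 + 6 = 21
  USB stick 3: 15 + 2 + 2 = 19
  USB stick 4: 15 = 15
  USB stick 5: 11 + 7 = 18
  USB stick 6: 7 = 7
No arrangement into 5 USB sticks stays within capacity, so 6 is optimal.

6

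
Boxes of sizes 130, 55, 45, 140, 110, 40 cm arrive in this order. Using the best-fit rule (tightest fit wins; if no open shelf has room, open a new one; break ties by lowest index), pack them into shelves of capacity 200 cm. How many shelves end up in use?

  130 → shelf 1 (new)  [load 130/200]
  55 → shelf 1  [load 185/200]
  45 → shelf 2 (new)  [load 45/200]
  140 → shelf 2  [load 185/200]
  110 → shelf 3 (new)  [load 110/200]
  40 → shelf 3  [load 150/200]
3 shelves opened.

3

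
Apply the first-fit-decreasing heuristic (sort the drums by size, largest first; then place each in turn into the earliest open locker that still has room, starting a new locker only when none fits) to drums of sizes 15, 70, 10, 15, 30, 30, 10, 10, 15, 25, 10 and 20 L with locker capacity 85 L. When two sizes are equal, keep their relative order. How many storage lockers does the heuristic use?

Sorted descending: 70, 30, 30, 25, 20, 15, 15, 15, 10, 10, 10, 10.
  70 → locker 1 (new)  [load 70/85]
  30 → locker 2 (new)  [load 30/85]
  30 → locker 2  [load 60/85]
  25 → locker 2  [load 85/85]
  20 → locker 3 (new)  [load 20/85]
  15 → locker 1  [load 85/85]
  15 → locker 3  [load 35/85]
  15 → locker 3  [load 50/85]
  10 → locker 3  [load 60/85]
  10 → locker 3  [load 70/85]
  10 → locker 3  [load 80/85]
  10 → locker 4 (new)  [load 10/85]
4 storage lockers opened.

4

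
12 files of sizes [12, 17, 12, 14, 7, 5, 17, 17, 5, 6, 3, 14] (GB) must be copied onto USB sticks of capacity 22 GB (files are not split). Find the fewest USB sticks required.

Total = 17 + 17 + 17 + 14 + 14 + 12 + 12 + 7 + 6 + 5 + 5 + 3 = 129 GB.
Lower bound: ⌈129/22⌉ = 6 USB sticks.
Also, 7 files each exceed 11 GB, and no two of those can share a USB stick, so at least 7 USB sticks are needed.
A packing using 7 USB sticks:
  USB stick 1: 17 + 5 = 22
  USB stick 2: 17 + 5 = 22
  USB stick 3: 17 + 3 = 20
  USB stick 4: 14 + 7 = 21
  USB stick 5: 14 + 6 = 20
  USB stick 6: 12 = 12
  USB stick 7: 12 = 12
This matches the lower bound, so 7 is optimal.

7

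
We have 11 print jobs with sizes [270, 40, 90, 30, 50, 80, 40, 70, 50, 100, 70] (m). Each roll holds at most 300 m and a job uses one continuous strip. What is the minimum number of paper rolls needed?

3

Total = 270 + 100 + 90 + 80 + 70 + 70 + 50 + 50 + 40 + 40 + 30 = 890 m.
Lower bound: ⌈890/300⌉ = 3 paper rolls.
A packing using 3 paper rolls:
  roll 1: 270 + 30 = 300
  roll 2: 100 + 90 + 70 + 40 = 300
  roll 3: 80 + 70 + 50 + 50 + 40 = 290
This matches the lower bound, so 3 is optimal.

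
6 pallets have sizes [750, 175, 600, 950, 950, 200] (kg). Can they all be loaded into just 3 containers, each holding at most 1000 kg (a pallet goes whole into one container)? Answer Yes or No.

No

Total = 3625 kg; ⌈3625/1000⌉ = 4.
At least 4 containers are required, but only 3 are allowed.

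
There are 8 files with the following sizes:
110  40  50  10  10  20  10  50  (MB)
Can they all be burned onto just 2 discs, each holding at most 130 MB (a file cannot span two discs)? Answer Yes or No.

No

Total = 300 MB; ⌈300/130⌉ = 3.
At least 3 discs are required, but only 2 are allowed.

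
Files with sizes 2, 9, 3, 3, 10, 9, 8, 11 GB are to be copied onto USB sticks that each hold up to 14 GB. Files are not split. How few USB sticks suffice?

Total = 11 + 10 + 9 + 9 + 8 + 3 + 3 + 2 = 55 GB.
Lower bound: ⌈55/14⌉ = 4 USB sticks.
Also, 5 files each exceed 7 GB, and no two of those can share a USB stick, so at least 5 USB sticks are needed.
A packing using 5 USB sticks:
  USB stick 1: 11 + 3 = 14
  USB stick 2: 10 + 3 = 13
  USB stick 3: 9 + 2 = 11
  USB stick 4: 9 = 9
  USB stick 5: 8 = 8
This matches the lower bound, so 5 is optimal.

5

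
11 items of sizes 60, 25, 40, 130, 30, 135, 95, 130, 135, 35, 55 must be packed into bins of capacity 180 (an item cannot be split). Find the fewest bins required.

Total = 135 + 135 + 130 + 130 + 95 + 60 + 55 + 40 + 35 + 30 + 25 = 870.
Lower bound: ⌈870/180⌉ = 5 bins.
A packing using 6 bins:
  bin 1: 135 + 40 = 175
  bin 2: 135 + 35 = 170
  bin 3: 130 + 30 = 160
  bin 4: 130 + 25 = 155
  bin 5: 95 + 60 = 155
  bin 6: 55 = 55
No arrangement into 5 bins stays within capacity, so 6 is optimal.

6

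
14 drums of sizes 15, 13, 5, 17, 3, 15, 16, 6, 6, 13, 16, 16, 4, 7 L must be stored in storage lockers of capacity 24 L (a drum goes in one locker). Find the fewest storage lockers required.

Total = 17 + 16 + 16 + 16 + 15 + 15 + 13 + 13 + 7 + 6 + 6 + 5 + 4 + 3 = 152 L.
Lower bound: ⌈152/24⌉ = 7 storage lockers.
Also, 8 drums each exceed 12 L, and no two of those can share a locker, so at least 8 storage lockers are needed.
A packing using 8 storage lockers:
  locker 1: 17 + 7 = 24
  locker 2: 16 + 6 = 22
  locker 3: 16 + 6 = 22
  locker 4: 16 + 5 + 3 = 24
  locker 5: 15 + 4 = 19
  locker 6: 15 = 15
  locker 7: 13 = 13
  locker 8: 13 = 13
This matches the lower bound, so 8 is optimal.

8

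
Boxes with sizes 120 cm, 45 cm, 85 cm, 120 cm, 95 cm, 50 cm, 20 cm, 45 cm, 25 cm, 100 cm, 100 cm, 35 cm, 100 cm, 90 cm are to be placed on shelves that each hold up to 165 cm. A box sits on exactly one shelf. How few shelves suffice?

8

Total = 120 + 120 + 100 + 100 + 100 + 95 + 90 + 85 + 50 + 45 + 45 + 35 + 25 + 20 = 1030 cm.
Lower bound: ⌈1030/165⌉ = 7 shelves.
Also, 8 boxes each exceed 165/2 cm, and no two of those can share a shelf, so at least 8 shelves are needed.
A packing using 8 shelves:
  shelf 1: 120 + 45 = 165
  shelf 2: 120 + 45 = 165
  shelf 3: 100 + 50 = 150
  shelf 4: 100 + 35 + 25 = 160
  shelf 5: 100 + 20 = 120
  shelf 6: 95 = 95
  shelf 7: 90 = 90
  shelf 8: 85 = 85
This matches the lower bound, so 8 is optimal.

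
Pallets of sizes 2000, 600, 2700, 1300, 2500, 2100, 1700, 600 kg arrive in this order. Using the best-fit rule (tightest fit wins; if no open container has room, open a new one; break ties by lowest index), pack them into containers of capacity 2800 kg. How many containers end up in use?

6

  2000 → container 1 (new)  [load 2000/2800]
  600 → container 1  [load 2600/2800]
  2700 → container 2 (new)  [load 2700/2800]
  1300 → container 3 (new)  [load 1300/2800]
  2500 → container 4 (new)  [load 2500/2800]
  2100 → container 5 (new)  [load 2100/2800]
  1700 → container 6 (new)  [load 1700/2800]
  600 → container 5  [load 2700/2800]
6 containers opened.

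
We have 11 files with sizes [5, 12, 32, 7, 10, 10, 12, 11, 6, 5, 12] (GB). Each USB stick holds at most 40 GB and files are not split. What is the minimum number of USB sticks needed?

4

Total = 32 + 12 + 12 + 12 + 11 + 10 + 10 + 7 + 6 + 5 + 5 = 122 GB.
Lower bound: ⌈122/40⌉ = 4 USB sticks.
A packing using 4 USB sticks:
  USB stick 1: 32 + 7 = 39
  USB stick 2: 12 + 12 + 12 = 36
  USB stick 3: 11 + 10 + 10 + 6 = 37
  USB stick 4: 5 + 5 = 10
This matches the lower bound, so 4 is optimal.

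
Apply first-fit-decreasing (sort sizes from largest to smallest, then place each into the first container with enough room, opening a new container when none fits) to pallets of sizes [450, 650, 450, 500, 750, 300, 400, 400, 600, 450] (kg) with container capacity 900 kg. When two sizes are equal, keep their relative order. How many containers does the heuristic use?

Sorted descending: 750, 650, 600, 500, 450, 450, 450, 400, 400, 300.
  750 → container 1 (new)  [load 750/900]
  650 → container 2 (new)  [load 650/900]
  600 → container 3 (new)  [load 600/900]
  500 → container 4 (new)  [load 500/900]
  450 → container 5 (new)  [load 450/900]
  450 → container 5  [load 900/900]
  450 → container 6 (new)  [load 450/900]
  400 → container 4  [load 900/900]
  400 → container 6  [load 850/900]
  300 → container 3  [load 900/900]
6 containers opened.

6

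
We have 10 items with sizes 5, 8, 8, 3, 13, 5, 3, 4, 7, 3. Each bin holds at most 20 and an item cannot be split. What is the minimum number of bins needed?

Total = 13 + 8 + 8 + 7 + 5 + 5 + 4 + 3 + 3 + 3 = 59.
Lower bound: ⌈59/20⌉ = 3 bins.
A packing using 3 bins:
  bin 1: 13 + 7 = 20
  bin 2: 8 + 8 + 4 = 20
  bin 3: 5 + 5 + 3 + 3 + 3 = 19
This matches the lower bound, so 3 is optimal.

3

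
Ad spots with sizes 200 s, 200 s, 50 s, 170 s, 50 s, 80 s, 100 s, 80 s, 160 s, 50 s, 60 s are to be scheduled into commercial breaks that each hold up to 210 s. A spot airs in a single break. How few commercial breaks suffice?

6

Total = 200 + 200 + 170 + 160 + 100 + 80 + 80 + 60 + 50 + 50 + 50 = 1200 s.
Lower bound: ⌈1200/210⌉ = 6 commercial breaks.
A packing using 6 commercial breaks:
  break 1: 200 = 200
  break 2: 200 = 200
  break 3: 170 = 170
  break 4: 160 + 50 = 210
  break 5: 100 + 60 + 50 = 210
  break 6: 80 + 80 + 50 = 210
This matches the lower bound, so 6 is optimal.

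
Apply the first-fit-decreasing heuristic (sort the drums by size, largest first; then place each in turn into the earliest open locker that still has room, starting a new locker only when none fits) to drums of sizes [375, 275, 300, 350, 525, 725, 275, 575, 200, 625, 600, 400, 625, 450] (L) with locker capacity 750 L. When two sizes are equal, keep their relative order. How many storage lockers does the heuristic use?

10

Sorted descending: 725, 625, 625, 600, 575, 525, 450, 400, 375, 350, 300, 275, 275, 200.
  725 → locker 1 (new)  [load 725/750]
  625 → locker 2 (new)  [load 625/750]
  625 → locker 3 (new)  [load 625/750]
  600 → locker 4 (new)  [load 600/750]
  575 → locker 5 (new)  [load 575/750]
  525 → locker 6 (new)  [load 525/750]
  450 → locker 7 (new)  [load 450/750]
  400 → locker 8 (new)  [load 400/750]
  375 → locker 9 (new)  [load 375/750]
  350 → locker 8  [load 750/750]
  300 → locker 7  [load 750/750]
  275 → locker 9  [load 650/750]
  275 → locker 10 (new)  [load 275/750]
  200 → locker 6  [load 725/750]
10 storage lockers opened.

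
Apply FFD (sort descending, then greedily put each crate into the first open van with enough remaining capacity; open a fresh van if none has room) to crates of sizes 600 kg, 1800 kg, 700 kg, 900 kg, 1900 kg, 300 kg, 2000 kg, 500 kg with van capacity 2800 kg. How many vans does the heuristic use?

4

Sorted descending: 2000, 1900, 1800, 900, 700, 600, 500, 300.
  2000 → van 1 (new)  [load 2000/2800]
  1900 → van 2 (new)  [load 1900/2800]
  1800 → van 3 (new)  [load 1800/2800]
  900 → van 2  [load 2800/2800]
  700 → van 1  [load 2700/2800]
  600 → van 3  [load 2400/2800]
  500 → van 4 (new)  [load 500/2800]
  300 → van 3  [load 2700/2800]
4 vans opened.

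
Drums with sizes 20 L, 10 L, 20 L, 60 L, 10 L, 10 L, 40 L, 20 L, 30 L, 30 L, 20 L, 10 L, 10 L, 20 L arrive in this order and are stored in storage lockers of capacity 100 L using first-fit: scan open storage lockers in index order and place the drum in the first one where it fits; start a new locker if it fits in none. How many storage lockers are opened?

  20 → locker 1 (new)  [load 20/100]
  10 → locker 1  [load 30/100]
  20 → locker 1  [load 50/100]
  60 → locker 2 (new)  [load 60/100]
  10 → locker 1  [load 60/100]
  10 → locker 1  [load 70/100]
  40 → locker 2  [load 100/100]
  20 → locker 1  [load 90/100]
  30 → locker 3 (new)  [load 30/100]
  30 → locker 3  [load 60/100]
  20 → locker 3  [load 80/100]
  10 → locker 1  [load 100/100]
  10 → locker 3  [load 90/100]
  20 → locker 4 (new)  [load 20/100]
4 storage lockers opened.

4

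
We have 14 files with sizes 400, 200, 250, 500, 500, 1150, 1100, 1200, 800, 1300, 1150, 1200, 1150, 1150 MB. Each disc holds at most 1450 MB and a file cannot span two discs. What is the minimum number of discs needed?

Total = 1300 + 1200 + 1200 + 1150 + 1150 + 1150 + 1150 + 1100 + 800 + 500 + 500 + 400 + 250 + 200 = 12050 MB.
Lower bound: ⌈12050/1450⌉ = 9 discs.
A packing using 10 discs:
  disc 1: 1300 = 1300
  disc 2: 1200 + 250 = 1450
  disc 3: 1200 + 200 = 1400
  disc 4: 1150 = 1150
  disc 5: 1150 = 1150
  disc 6: 1150 = 1150
  disc 7: 1150 = 1150
  disc 8: 1100 = 1100
  disc 9: 800 + 500 = 1300
  disc 10: 500 + 400 = 900
No arrangement into 9 discs stays within capacity, so 10 is optimal.

10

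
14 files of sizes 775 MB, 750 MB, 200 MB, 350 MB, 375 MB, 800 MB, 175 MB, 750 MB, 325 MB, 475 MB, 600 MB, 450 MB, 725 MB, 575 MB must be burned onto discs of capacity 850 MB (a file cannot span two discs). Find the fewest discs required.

Total = 800 + 775 + 750 + 750 + 725 + 600 + 575 + 475 + 450 + 375 + 350 + 325 + 200 + 175 = 7325 MB.
Lower bound: ⌈7325/850⌉ = 9 discs.
A packing using 10 discs:
  disc 1: 800 = 800
  disc 2: 775 = 775
  disc 3: 750 = 750
  disc 4: 750 = 750
  disc 5: 725 = 725
  disc 6: 600 + 200 = 800
  disc 7: 575 + 175 = 750
  disc 8: 475 + 375 = 850
  disc 9: 450 + 350 = 800
  disc 10: 325 = 325
No arrangement into 9 discs stays within capacity, so 10 is optimal.

10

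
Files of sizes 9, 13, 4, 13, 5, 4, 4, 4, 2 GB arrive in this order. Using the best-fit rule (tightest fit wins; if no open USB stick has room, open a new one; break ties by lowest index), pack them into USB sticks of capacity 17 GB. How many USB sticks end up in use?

  9 → USB stick 1 (new)  [load 9/17]
  13 → USB stick 2 (new)  [load 13/17]
  4 → USB stick 2  [load 17/17]
  13 → USB stick 3 (new)  [load 13/17]
  5 → USB stick 1  [load 14/17]
  4 → USB stick 3  [load 17/17]
  4 → USB stick 4 (new)  [load 4/17]
  4 → USB stick 4  [load 8/17]
  2 → USB stick 1  [load 16/17]
4 USB sticks opened.

4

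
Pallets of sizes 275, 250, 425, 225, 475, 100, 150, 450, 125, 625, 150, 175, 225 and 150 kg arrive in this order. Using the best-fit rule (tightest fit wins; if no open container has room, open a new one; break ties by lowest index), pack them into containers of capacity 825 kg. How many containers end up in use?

5

  275 → container 1 (new)  [load 275/825]
  250 → container 1  [load 525/825]
  425 → container 2 (new)  [load 425/825]
  225 → container 1  [load 750/825]
  475 → container 3 (new)  [load 475/825]
  100 → container 3  [load 575/825]
  150 → container 3  [load 725/825]
  450 → container 4 (new)  [load 450/825]
  125 → container 4  [load 575/825]
  625 → container 5 (new)  [load 625/825]
  150 → container 5  [load 775/825]
  175 → container 4  [load 750/825]
  225 → container 2  [load 650/825]
  150 → container 2  [load 800/825]
5 containers opened.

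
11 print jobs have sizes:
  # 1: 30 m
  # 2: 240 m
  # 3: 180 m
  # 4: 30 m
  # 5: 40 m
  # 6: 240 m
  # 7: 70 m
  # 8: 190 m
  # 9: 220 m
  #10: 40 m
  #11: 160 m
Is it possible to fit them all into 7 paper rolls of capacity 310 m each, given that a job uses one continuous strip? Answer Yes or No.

A valid assignment using 6 paper rolls:
  roll 1: 240 + 70 = 310
  roll 2: 240 + 40 + 30 = 310
  roll 3: 220 + 40 + 30 = 290
  roll 4: 190 = 190
  roll 5: 180 = 180
  roll 6: 160 = 160
That uses only 6 ≤ 7, so 7 paper rolls are enough.

Yes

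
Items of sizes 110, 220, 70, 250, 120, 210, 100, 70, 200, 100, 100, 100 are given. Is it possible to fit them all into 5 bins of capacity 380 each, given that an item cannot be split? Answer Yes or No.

A valid assignment using 5 bins:
  bin 1: 250 + 120 = 370
  bin 2: 220 + 110 = 330
  bin 3: 210 + 100 + 70 = 380
  bin 4: 200 + 100 + 70 = 370
  bin 5: 100 + 100 = 200
Every load is within 380, so 5 bins suffice.

Yes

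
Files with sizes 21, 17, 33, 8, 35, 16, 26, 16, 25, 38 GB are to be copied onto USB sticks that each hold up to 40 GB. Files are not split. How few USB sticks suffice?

Total = 38 + 35 + 33 + 26 + 25 + 21 + 17 + 16 + 16 + 8 = 235 GB.
Lower bound: ⌈235/40⌉ = 6 USB sticks.
A packing using 7 USB sticks:
  USB stick 1: 38 = 38
  USB stick 2: 35 = 35
  USB stick 3: 33 = 33
  USB stick 4: 26 + 8 = 34
  USB stick 5: 25 = 25
  USB stick 6: 21 + 17 = 38
  USB stick 7: 16 + 16 = 32
No arrangement into 6 USB sticks stays within capacity, so 7 is optimal.

7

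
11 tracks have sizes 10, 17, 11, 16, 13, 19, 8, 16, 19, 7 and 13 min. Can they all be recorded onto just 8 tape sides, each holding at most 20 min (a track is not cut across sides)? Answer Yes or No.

Total = 149 min; ⌈149/20⌉ = 8.
The bound of 8 does not rule out 8, but exhaustive search shows no assignment into 8 tape sides of capacity 20 min exists — the minimum is 9.

No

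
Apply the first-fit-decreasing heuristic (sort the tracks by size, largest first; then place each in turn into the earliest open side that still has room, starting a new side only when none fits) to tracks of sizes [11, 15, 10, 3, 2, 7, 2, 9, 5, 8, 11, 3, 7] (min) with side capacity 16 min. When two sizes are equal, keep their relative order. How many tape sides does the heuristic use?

6

Sorted descending: 15, 11, 11, 10, 9, 8, 7, 7, 5, 3, 3, 2, 2.
  15 → side 1 (new)  [load 15/16]
  11 → side 2 (new)  [load 11/16]
  11 → side 3 (new)  [load 11/16]
  10 → side 4 (new)  [load 10/16]
  9 → side 5 (new)  [load 9/16]
  8 → side 6 (new)  [load 8/16]
  7 → side 5  [load 16/16]
  7 → side 6  [load 15/16]
  5 → side 2  [load 16/16]
  3 → side 3  [load 14/16]
  3 → side 4  [load 13/16]
  2 → side 3  [load 16/16]
  2 → side 4  [load 15/16]
6 tape sides opened.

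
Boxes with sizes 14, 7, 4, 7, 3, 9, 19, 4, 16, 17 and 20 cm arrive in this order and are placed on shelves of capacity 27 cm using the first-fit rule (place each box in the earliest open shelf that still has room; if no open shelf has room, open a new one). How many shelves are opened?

  14 → shelf 1 (new)  [load 14/27]
  7 → shelf 1  [load 21/27]
  4 → shelf 1  [load 25/27]
  7 → shelf 2 (new)  [load 7/27]
  3 → shelf 2  [load 10/27]
  9 → shelf 2  [load 19/27]
  19 → shelf 3 (new)  [load 19/27]
  4 → shelf 2  [load 23/27]
  16 → shelf 4 (new)  [load 16/27]
  17 → shelf 5 (new)  [load 17/27]
  20 → shelf 6 (new)  [load 20/27]
6 shelves opened.

6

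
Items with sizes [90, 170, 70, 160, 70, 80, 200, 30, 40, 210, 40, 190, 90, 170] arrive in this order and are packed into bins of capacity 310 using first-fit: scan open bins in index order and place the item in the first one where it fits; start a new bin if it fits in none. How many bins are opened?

6

  90 → bin 1 (new)  [load 90/310]
  170 → bin 1  [load 260/310]
  70 → bin 2 (new)  [load 70/310]
  160 → bin 2  [load 230/310]
  70 → bin 2  [load 300/310]
  80 → bin 3 (new)  [load 80/310]
  200 → bin 3  [load 280/310]
  30 → bin 1  [load 290/310]
  40 → bin 4 (new)  [load 40/310]
  210 → bin 4  [load 250/310]
  40 → bin 4  [load 290/310]
  190 → bin 5 (new)  [load 190/310]
  90 → bin 5  [load 280/310]
  170 → bin 6 (new)  [load 170/310]
6 bins opened.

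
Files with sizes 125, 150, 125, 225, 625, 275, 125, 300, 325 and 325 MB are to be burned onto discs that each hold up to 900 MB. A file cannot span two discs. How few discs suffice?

Total = 625 + 325 + 325 + 300 + 275 + 225 + 150 + 125 + 125 + 125 = 2600 MB.
Lower bound: ⌈2600/900⌉ = 3 discs.
A packing using 3 discs:
  disc 1: 625 + 275 = 900
  disc 2: 325 + 325 + 225 = 875
  disc 3: 300 + 150 + 125 + 125 + 125 = 825
This matches the lower bound, so 3 is optimal.

3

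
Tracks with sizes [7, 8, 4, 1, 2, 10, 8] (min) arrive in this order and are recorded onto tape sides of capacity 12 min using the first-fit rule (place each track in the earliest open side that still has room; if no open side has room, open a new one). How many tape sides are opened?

  7 → side 1 (new)  [load 7/12]
  8 → side 2 (new)  [load 8/12]
  4 → side 1  [load 11/12]
  1 → side 1  [load 12/12]
  2 → side 2  [load 10/12]
  10 → side 3 (new)  [load 10/12]
  8 → side 4 (new)  [load 8/12]
4 tape sides opened.

4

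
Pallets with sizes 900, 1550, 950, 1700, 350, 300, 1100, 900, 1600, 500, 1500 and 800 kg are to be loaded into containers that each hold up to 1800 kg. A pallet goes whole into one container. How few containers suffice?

Total = 1700 + 1600 + 1550 + 1500 + 1100 + 950 + 900 + 900 + 800 + 500 + 350 + 300 = 12150 kg.
Lower bound: ⌈12150/1800⌉ = 7 containers.
A packing using 8 containers:
  container 1: 1700 = 1700
  container 2: 1600 = 1600
  container 3: 1550 = 1550
  container 4: 1500 + 300 = 1800
  container 5: 1100 + 500 = 1600
  container 6: 950 + 800 = 1750
  container 7: 900 + 900 = 1800
  container 8: 350 = 350
No arrangement into 7 containers stays within capacity, so 8 is optimal.

8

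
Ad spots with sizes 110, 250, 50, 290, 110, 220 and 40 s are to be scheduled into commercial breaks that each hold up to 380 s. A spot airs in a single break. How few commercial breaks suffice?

3

Total = 290 + 250 + 220 + 110 + 110 + 50 + 40 = 1070 s.
Lower bound: ⌈1070/380⌉ = 3 commercial breaks.
A packing using 3 commercial breaks:
  break 1: 290 + 50 + 40 = 380
  break 2: 250 + 110 = 360
  break 3: 220 + 110 = 330
This matches the lower bound, so 3 is optimal.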